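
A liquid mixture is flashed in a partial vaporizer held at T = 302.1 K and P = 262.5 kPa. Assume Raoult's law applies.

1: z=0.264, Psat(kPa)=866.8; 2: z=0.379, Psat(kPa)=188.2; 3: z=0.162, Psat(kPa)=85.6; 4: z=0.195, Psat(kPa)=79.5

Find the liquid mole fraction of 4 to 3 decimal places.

x_4 = 0.230

Raoult's law: Kᵢ = Pᵢˢᵃᵗ/P = Pᵢˢᵃᵗ/262.5.
  K_1 = 866.8/262.5 = 3.30210, K_2 = 188.2/262.5 = 0.71695, K_3 = 85.6/262.5 = 0.32610, K_4 = 79.5/262.5 = 0.30286
Material balance + equilibrium reduce to Σ zᵢ(Kᵢ−1)/(1+V/F(Kᵢ−1)) = 0.
g(0) = ΣzᵢKᵢ − 1 = 0.255 and g(1) = 1 − Σzᵢ/Kᵢ = -0.749, so a root lies in (0, 1).
Newton–Raphson from V/F = 0.41:
  V/F = 0.410: g = -0.1499, g' = -0.735 → V/F = 0.206
  V/F = 0.206: g = 0.0127, g' = -0.906 → V/F = 0.220
Converged at V/F = 0.220.
Compositions from xᵢ = zᵢ/(1+V/F(Kᵢ−1)), yᵢ = Kᵢxᵢ:
  1: x = 0.175, y = 0.578
  2: x = 0.404, y = 0.290
  3: x = 0.190, y = 0.062
  4: x = 0.230, y = 0.070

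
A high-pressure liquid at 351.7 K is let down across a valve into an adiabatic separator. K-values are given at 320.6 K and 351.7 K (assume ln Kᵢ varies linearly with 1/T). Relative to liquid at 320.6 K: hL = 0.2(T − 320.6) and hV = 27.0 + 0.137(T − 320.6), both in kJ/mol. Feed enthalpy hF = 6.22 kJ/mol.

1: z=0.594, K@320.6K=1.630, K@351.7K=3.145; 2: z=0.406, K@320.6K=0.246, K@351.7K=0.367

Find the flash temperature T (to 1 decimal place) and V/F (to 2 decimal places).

Adiabatic flash: solve Rachford–Rice at each trial T, then check hF = ψ·hV(T) + (1−ψ)·hL(T).
  T = 320.6 K: K = (1.630, 0.246), RR gives ψ = 0.143, H_out = 3.871 kJ/mol
  T = 351.7 K: K = (3.145, 0.367), RR gives ψ = 0.749, H_out = 24.978 kJ/mol
  T = 336.1 K: K = (2.296, 0.303), RR gives ψ = 0.539, H_out = 17.130 kJ/mol
  T = 328.4 K: K = (1.945, 0.274), RR gives ψ = 0.388, H_out = 11.854 kJ/mol
  T = 324.5 K: K = (1.782, 0.260), RR gives ψ = 0.283, H_out = 8.363 kJ/mol
  T = 322.6 K: K = (1.707, 0.253), RR gives ψ = 0.221, H_out = 6.334 kJ/mol
Linear interpolation between T = 320.6 (H_out = 3.871) and T = 322.6 (H_out = 6.334) on hF = 6.22 gives T ≈ 322.5 K, at which ψ = 0.22.

T = 322.5 K, V/F = 0.22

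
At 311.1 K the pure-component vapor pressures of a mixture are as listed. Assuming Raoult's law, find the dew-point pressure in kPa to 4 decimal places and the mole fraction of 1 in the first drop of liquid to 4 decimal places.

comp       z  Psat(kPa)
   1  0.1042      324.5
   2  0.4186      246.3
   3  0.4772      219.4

Pdew = 238.3401 kPa, x_1 = 0.0765

At the dew point ψ → 1, so Σzᵢ/Kᵢ = 1 with Kᵢ = Pᵢˢᵃᵗ/P ⇒ 1/P = Σzᵢ/Pᵢˢᵃᵗ.
1/P = 0.1042/324.5 + 0.4186/246.3 + 0.4772/219.4 = 0.0041957 ⇒ P = 238.3401 kPa
xᵢ = zᵢP/Pᵢˢᵃᵗ ⇒ x_1 = 0.1042·238.3401/324.5 = 0.0765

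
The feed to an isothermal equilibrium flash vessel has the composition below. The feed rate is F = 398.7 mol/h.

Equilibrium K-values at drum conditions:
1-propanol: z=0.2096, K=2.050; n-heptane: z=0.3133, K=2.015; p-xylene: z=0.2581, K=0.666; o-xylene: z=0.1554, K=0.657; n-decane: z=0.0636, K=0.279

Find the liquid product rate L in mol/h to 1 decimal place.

Material balance + equilibrium reduce to Σ zᵢ(Kᵢ−1)/(1+V/F(Kᵢ−1)) = 0.
Feasibility: ΣzᵢKᵢ = 1.3527, Σzᵢ/Kᵢ = 1.1098 — both > 1, two phases present.
Newton–Raphson from V/F = 0.5:
  V/F = 0.5000: g = 0.11573, g' = -0.3904 → V/F = 0.7965
  V/F = 0.7965: g = -0.00280, g' = -0.4377 → V/F = 0.7901
Converged at V/F = 0.7901.
Then V = V/F·F = 0.7901·398.7 = 315.0 mol/h and L = F − V = 83.7 mol/h.

L = 83.7 mol/h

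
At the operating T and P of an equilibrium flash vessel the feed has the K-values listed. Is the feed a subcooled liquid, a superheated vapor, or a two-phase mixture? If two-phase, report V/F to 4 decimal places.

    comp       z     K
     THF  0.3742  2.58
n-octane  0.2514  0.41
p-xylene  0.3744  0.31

two-phase, V/F = 0.1793

ΣzᵢKᵢ = 1.1846; Σzᵢ/Kᵢ = 1.9660.
Both exceed 1, so a two-phase solution exists.
Newton iteration, ψ⁰ = 0.4:
  ψ = 0.4000: g = -0.18868, g' = -0.8407 → ψ = 0.1756
  ψ = 0.1756: g = 0.00343, g' = -0.9122 → ψ = 0.1793
Converged at ψ = 0.1793.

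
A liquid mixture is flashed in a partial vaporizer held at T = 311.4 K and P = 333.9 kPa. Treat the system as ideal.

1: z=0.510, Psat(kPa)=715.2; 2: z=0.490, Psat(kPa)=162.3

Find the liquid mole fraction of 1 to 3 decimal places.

x_1 = 0.310

Raoult's law: Kᵢ = Pᵢˢᵃᵗ/P = Pᵢˢᵃᵗ/333.9.
  K_1 = 715.2/333.9 = 2.14196, K_2 = 162.3/333.9 = 0.48607
Material balance + equilibrium reduce to Σ zᵢ(Kᵢ−1)/(1+β(Kᵢ−1)) = 0.
g(0) = ΣzᵢKᵢ − 1 = 0.331 and g(1) = 1 − Σzᵢ/Kᵢ = -0.246, so a root lies in (0, 1).
Binary case is linear: z₁(K₁−1)(1+β(K₂−1)) + z₂(K₂−1)(1+β(K₁−1)) = 0
⇒ β = [z₁(K₁−1)+z₂(K₂−1)] / [−(K₁−1)(K₂−1)] = 0.3306/0.5869 = 0.563
Compositions from xᵢ = zᵢ/(1+β(Kᵢ−1)), yᵢ = Kᵢxᵢ:
  1: x = 0.310, y = 0.665
  2: x = 0.690, y = 0.335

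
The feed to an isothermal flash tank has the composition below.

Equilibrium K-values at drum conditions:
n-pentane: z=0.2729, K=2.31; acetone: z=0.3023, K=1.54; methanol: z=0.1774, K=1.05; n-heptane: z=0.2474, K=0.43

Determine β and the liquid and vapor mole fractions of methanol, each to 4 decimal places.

β = 0.8849, x_methanol = 0.1699, y_methanol = 0.1784

Rachford–Rice: g(β) = Σ zᵢ(Kᵢ−1)/(1+β(Kᵢ−1)) = 0.
Feasibility: ΣzᵢKᵢ = 1.3886, Σzᵢ/Kᵢ = 1.0587 — both > 1, two phases present.
Newton–Raphson from β = 0.5:
  β = 0.5000: g = 0.15597, g' = -0.3833 → β = 0.9069
  β = 0.9069: g = -0.01049, g' = -0.4824 → β = 0.8852
  β = 0.8852: g = -0.00015, g' = -0.4686 → β = 0.8849
Converged at β = 0.8849.
Compositions from xᵢ = zᵢ/(1+β(Kᵢ−1)), yᵢ = Kᵢxᵢ:
  n-pentane: x = 0.1264, y = 0.2920
  acetone: x = 0.2046, y = 0.3150
  methanol: x = 0.1699, y = 0.1784
  n-heptane: x = 0.4992, y = 0.2146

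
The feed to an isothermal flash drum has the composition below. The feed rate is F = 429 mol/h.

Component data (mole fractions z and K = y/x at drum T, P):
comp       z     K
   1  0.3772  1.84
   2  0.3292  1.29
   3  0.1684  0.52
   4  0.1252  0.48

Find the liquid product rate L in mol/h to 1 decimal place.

L = 53.7 mol/h

Material balance + equilibrium reduce to Σ zᵢ(Kᵢ−1)/(1+ψ(Kᵢ−1)) = 0.
Feasibility: ΣzᵢKᵢ = 1.2664, Σzᵢ/Kᵢ = 1.0449 — both > 1, two phases present.
Newton–Raphson from ψ = 0.37:
  ψ = 0.3700: g = 0.14904, g' = -0.2868 → ψ = 0.8897
  ψ = 0.8897: g = -0.00503, g' = -0.3401 → ψ = 0.8749
  ψ = 0.8749: g = -0.00004, g' = -0.3353 → ψ = 0.8748
Converged at ψ = 0.8748.
Then V = ψ·F = 0.8748·429 = 375.3 mol/h and L = F − V = 53.7 mol/h.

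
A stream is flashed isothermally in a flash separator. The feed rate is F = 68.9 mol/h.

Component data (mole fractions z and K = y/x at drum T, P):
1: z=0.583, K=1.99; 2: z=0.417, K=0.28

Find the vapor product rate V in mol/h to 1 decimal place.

Rachford–Rice: g(V/F) = Σ zᵢ(Kᵢ−1)/(1+V/F(Kᵢ−1)) = 0.
g(0) = ΣzᵢKᵢ − 1 = 0.277 and g(1) = 1 − Σzᵢ/Kᵢ = -0.782, so a root lies in (0, 1).
Binary case is linear: z₁(K₁−1)(1+V/F(K₂−1)) + z₂(K₂−1)(1+V/F(K₁−1)) = 0
⇒ V/F = [z₁(K₁−1)+z₂(K₂−1)] / [−(K₁−1)(K₂−1)] = 0.2769/0.7128 = 0.389
Then V = V/F·F = 0.3885·68.9 = 26.8 mol/h and L = F − V = 42.1 mol/h.

V = 26.8 mol/h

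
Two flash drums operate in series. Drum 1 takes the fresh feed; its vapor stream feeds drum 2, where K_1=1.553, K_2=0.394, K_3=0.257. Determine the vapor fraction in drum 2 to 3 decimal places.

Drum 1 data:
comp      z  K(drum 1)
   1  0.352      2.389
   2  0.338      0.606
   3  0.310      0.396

V/F (drum 2) = 0.284

Drum 1:
Let ψ₁ = V/F and solve Σ zᵢ(Kᵢ−1)/(1+ψ₁(Kᵢ−1)) = 0.
Check two-phase: ΣzᵢKᵢ = 1.169 > 1 and Σzᵢ/Kᵢ = 1.488 > 1, so g(0) = 0.169 > 0 and g(1) = -0.488 < 0.
Newton–Raphson from ψ₁ = 0.5:
  ψ₁ = 0.500: g = -0.1456, g' = -0.550 → ψ₁ = 0.235
  ψ₁ = 0.235: g = 0.0034, g' = -0.603 → ψ₁ = 0.241
Converged at ψ₁ = 0.241.
Drum-1 compositions:
  1: x = 0.264, y = 0.630
  2: x = 0.373, y = 0.226
  3: x = 0.363, y = 0.144
Drum-2 feed = drum-1 vapor: z₂ = (0.6300, 0.2263, 0.1437).
Drum 2:
Newton–Raphson from ψ₂ = 0.5:
  ψ₂ = 0.500: g = -0.0937, g' = -0.490 → ψ₂ = 0.309
  ψ₂ = 0.309: g = -0.0097, g' = -0.400 → ψ₂ = 0.285
  ψ₂ = 0.285: g = -0.0001, g' = -0.393 → ψ₂ = 0.284
Converged at ψ₂ = 0.284.
  1: x = 0.544, y = 0.845
  2: x = 0.273, y = 0.108
  3: x = 0.182, y = 0.047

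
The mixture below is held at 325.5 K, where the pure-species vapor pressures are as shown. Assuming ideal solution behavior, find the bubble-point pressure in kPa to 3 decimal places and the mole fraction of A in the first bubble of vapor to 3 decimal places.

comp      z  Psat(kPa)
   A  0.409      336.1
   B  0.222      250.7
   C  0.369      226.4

At the bubble point ψ → 0, so ΣzᵢKᵢ = 1 with Kᵢ = Pᵢˢᵃᵗ/P ⇒ P = ΣzᵢPᵢˢᵃᵗ.
P = 0.409·336.1 + 0.222·250.7 + 0.369·226.4 = 276.662 kPa
yᵢ = zᵢPᵢˢᵃᵗ/P ⇒ y_A = 0.409·336.1/276.662 = 0.497

Pbub = 276.662 kPa, y_A = 0.497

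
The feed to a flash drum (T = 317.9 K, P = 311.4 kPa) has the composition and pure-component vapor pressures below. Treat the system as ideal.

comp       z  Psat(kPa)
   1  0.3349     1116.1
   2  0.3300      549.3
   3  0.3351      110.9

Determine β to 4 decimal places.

β = 0.7930

Raoult's law: Kᵢ = Pᵢˢᵃᵗ/P = Pᵢˢᵃᵗ/311.4.
  K_1 = 1116.1/311.4 = 3.584136, K_2 = 549.3/311.4 = 1.763969, K_3 = 110.9/311.4 = 0.356134
Rachford–Rice: g(β) = Σ zᵢ(Kᵢ−1)/(1+β(Kᵢ−1)) = 0.
Check two-phase: ΣzᵢKᵢ = 1.9018 > 1 and Σzᵢ/Kᵢ = 1.2215 > 1, so g(0) = 0.9018 > 0 and g(1) = -0.2215 < 0.
Newton iteration, β⁰ = 0.5:
  β = 0.5000: g = 0.24180, g' = -0.8287 → β = 0.7918
  β = 0.7918: g = 0.00104, g' = -0.8939 → β = 0.7930
Converged at β = 0.7930.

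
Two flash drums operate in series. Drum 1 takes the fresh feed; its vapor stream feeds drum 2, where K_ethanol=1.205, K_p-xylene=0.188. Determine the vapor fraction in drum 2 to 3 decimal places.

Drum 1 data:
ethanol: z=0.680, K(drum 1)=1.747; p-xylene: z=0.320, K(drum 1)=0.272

Drum 1:
Let ψ₁ = V/F and solve Σ zᵢ(Kᵢ−1)/(1+ψ₁(Kᵢ−1)) = 0.
Check two-phase: ΣzᵢKᵢ = 1.275 > 1 and Σzᵢ/Kᵢ = 1.566 > 1, so g(0) = 0.275 > 0 and g(1) = -0.566 < 0.
Newton–Raphson from ψ₁ = 0.5:
  ψ₁ = 0.500: g = 0.0035, g' = -0.620 → ψ₁ = 0.506
Converged at ψ₁ = 0.506.
Drum-1 compositions:
  ethanol: x = 0.494, y = 0.862
  p-xylene: x = 0.506, y = 0.138
Drum-2 feed = drum-1 vapor: z₂ = (0.8622, 0.1378).
Drum 2:
Material balance + equilibrium reduce to Σ zᵢ(Kᵢ−1)/(1+ψ₂(Kᵢ−1)) = 0.
Check two-phase: ΣzᵢKᵢ = 1.065 > 1 and Σzᵢ/Kᵢ = 1.448 > 1, so g(0) = 0.065 > 0 and g(1) = -0.448 < 0.
Newton iteration, ψ₂⁰ = 0.35:
  ψ₂ = 0.350: g = 0.0087, g' = -0.209 → ψ₂ = 0.391
  ψ₂ = 0.391: g = -0.0004, g' = -0.226 → ψ₂ = 0.390
Converged at ψ₂ = 0.390.
  ethanol: x = 0.798, y = 0.962
  p-xylene: x = 0.202, y = 0.038

V/F (drum 2) = 0.390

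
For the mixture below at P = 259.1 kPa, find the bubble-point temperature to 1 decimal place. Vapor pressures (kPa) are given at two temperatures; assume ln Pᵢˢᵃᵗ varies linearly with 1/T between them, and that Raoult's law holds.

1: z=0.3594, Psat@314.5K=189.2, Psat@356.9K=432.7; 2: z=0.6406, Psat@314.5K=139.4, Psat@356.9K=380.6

T = 335.9 K

Bubble-point temperature: ΣzᵢPᵢˢᵃᵗ(T) = P. Interpolate ln Pᵢˢᵃᵗ = aᵢ + bᵢ/T.
  T = 314.5 K: ΣzᵢPᵢˢᵃᵗ = 157.30 kPa
  T = 356.9 K: ΣzᵢPᵢˢᵃᵗ = 399.32 kPa
  T = 335.7 K: ΣzᵢPᵢˢᵃᵗ = 257.86 kPa
  T = 346.3 K: ΣzᵢPᵢˢᵃᵗ = 322.98 kPa
  T = 341.0 K: ΣzᵢPᵢˢᵃᵗ = 289.08 kPa
  T = 338.4 K: ΣzᵢPᵢˢᵃᵗ = 273.44 kPa
Interpolating between 335.7 K and 338.4 K gives T ≈ 335.9 K.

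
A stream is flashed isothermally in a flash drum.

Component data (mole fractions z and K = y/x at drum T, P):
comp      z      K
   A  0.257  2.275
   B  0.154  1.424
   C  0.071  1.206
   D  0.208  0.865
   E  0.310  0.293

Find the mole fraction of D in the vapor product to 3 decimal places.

Material balance + equilibrium reduce to Σ zᵢ(Kᵢ−1)/(1+ψ(Kᵢ−1)) = 0.
Check two-phase: ΣzᵢKᵢ = 1.160 > 1 and Σzᵢ/Kᵢ = 1.578 > 1, so g(0) = 0.160 > 0 and g(1) = -0.578 < 0.
Newton iteration, ψ⁰ = 0.5:
  ψ = 0.500: g = -0.1019, g' = -0.552 → ψ = 0.316
  ψ = 0.316: g = -0.0064, g' = -0.497 → ψ = 0.303
Converged at ψ = 0.303.
Compositions from xᵢ = zᵢ/(1+ψ(Kᵢ−1)), yᵢ = Kᵢxᵢ:
  A: x = 0.185, y = 0.422
  B: x = 0.136, y = 0.194
  C: x = 0.067, y = 0.081
  D: x = 0.217, y = 0.188
  E: x = 0.394, y = 0.116

y_D = 0.188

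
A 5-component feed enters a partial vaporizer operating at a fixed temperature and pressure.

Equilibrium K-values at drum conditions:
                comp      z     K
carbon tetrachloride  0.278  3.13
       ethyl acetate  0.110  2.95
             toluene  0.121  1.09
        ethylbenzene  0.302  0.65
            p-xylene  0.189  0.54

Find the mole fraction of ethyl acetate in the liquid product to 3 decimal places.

Let β = V/F and solve Σ zᵢ(Kᵢ−1)/(1+β(Kᵢ−1)) = 0.
Check two-phase: ΣzᵢKᵢ = 1.625 > 1 and Σzᵢ/Kᵢ = 1.052 > 1, so g(0) = 0.625 > 0 and g(1) = -0.052 < 0.
Iterate (Newton) starting at β = 0.41:
  β = 0.410: g = 0.2152, g' = -0.601 → β = 0.768
  β = 0.768: g = 0.0416, g' = -0.414 → β = 0.869
  β = 0.869: g = 0.0008, g' = -0.401 → β = 0.871
Converged at β = 0.871.
Compositions from xᵢ = zᵢ/(1+β(Kᵢ−1)), yᵢ = Kᵢxᵢ:
  carbon tetrachloride: x = 0.097, y = 0.305
  ethyl acetate: x = 0.041, y = 0.120
  toluene: x = 0.112, y = 0.122
  ethylbenzene: x = 0.434, y = 0.282
  p-xylene: x = 0.315, y = 0.170

x_ethyl acetate = 0.041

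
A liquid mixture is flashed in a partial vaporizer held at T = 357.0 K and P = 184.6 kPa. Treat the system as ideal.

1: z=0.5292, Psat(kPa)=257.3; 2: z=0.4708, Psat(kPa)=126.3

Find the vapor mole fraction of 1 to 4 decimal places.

y_1 = 0.6203

Raoult's law: Kᵢ = Pᵢˢᵃᵗ/P = Pᵢˢᵃᵗ/184.6.
  K_1 = 257.3/184.6 = 1.393824, K_2 = 126.3/184.6 = 0.684182
Rachford–Rice: g(V/F) = Σ zᵢ(Kᵢ−1)/(1+V/F(Kᵢ−1)) = 0.
Check two-phase: ΣzᵢKᵢ = 1.0597 > 1 and Σzᵢ/Kᵢ = 1.0678 > 1, so g(0) = 0.0597 > 0 and g(1) = -0.0678 < 0.
Iterate (Newton) starting at V/F = 0.46:
  V/F = 0.4600: g = 0.00249, g' = -0.1231 → V/F = 0.4802
Converged at V/F = 0.4802.
Compositions from xᵢ = zᵢ/(1+V/F(Kᵢ−1)), yᵢ = Kᵢxᵢ:
  1: x = 0.4450, y = 0.6203
  2: x = 0.5550, y = 0.3797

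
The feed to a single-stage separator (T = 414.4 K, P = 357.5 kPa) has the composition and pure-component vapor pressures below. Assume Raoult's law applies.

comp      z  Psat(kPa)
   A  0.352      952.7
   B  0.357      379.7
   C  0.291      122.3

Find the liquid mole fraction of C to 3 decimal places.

Raoult's law: Kᵢ = Pᵢˢᵃᵗ/P = Pᵢˢᵃᵗ/357.5.
  K_A = 952.7/357.5 = 2.66490, K_B = 379.7/357.5 = 1.06210, K_C = 122.3/357.5 = 0.34210
Iterate (Newton) starting at β = 0.38:
  β = 0.380: g = 0.1253, g' = -0.591 → β = 0.592
  β = 0.592: g = 0.0030, g' = -0.587 → β = 0.597
Converged at β = 0.597.
Compositions from xᵢ = zᵢ/(1+β(Kᵢ−1)), yᵢ = Kᵢxᵢ:
  A: x = 0.177, y = 0.470
  B: x = 0.344, y = 0.366
  C: x = 0.479, y = 0.164

x_C = 0.479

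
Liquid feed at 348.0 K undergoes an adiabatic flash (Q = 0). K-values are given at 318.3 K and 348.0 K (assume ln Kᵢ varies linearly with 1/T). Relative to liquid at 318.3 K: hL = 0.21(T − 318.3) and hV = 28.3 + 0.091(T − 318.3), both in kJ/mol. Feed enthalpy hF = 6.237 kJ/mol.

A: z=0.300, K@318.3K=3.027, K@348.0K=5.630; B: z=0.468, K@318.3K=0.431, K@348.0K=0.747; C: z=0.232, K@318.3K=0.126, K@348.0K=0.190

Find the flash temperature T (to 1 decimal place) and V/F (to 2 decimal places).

T = 323.9 K, V/F = 0.18

Adiabatic flash: solve Rachford–Rice at each trial T, then check hF = ψ·hV(T) + (1−ψ)·hL(T).
  T = 318.3 K: K = (3.027, 0.431, 0.126), RR gives ψ = 0.101, H_out = 2.854 kJ/mol
  T = 348.0 K: K = (5.630, 0.747, 0.190), RR gives ψ = 0.470, H_out = 17.865 kJ/mol
  T = 333.1 K: K = (4.181, 0.574, 0.156), RR gives ψ = 0.298, H_out = 11.015 kJ/mol
  T = 325.7 K: K = (3.571, 0.499, 0.141), RR gives ψ = 0.206, H_out = 7.212 kJ/mol
  T = 322.0 K: K = (3.291, 0.464, 0.133), RR gives ψ = 0.156, H_out = 5.125 kJ/mol
  T = 323.9 K: K = (3.432, 0.482, 0.137), RR gives ψ = 0.182, H_out = 6.216 kJ/mol
Linear interpolation between T = 323.9 (H_out = 6.216) and T = 325.7 (H_out = 7.212) on hF = 6.237 gives T ≈ 323.9 K, at which ψ = 0.18.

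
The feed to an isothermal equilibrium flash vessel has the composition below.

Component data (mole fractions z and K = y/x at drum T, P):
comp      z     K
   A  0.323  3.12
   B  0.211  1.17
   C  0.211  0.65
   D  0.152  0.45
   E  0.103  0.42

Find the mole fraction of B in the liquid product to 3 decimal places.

Newton iteration, ψ⁰ = 0.5:
  ψ = 0.500: g = 0.0765, g' = -0.541 → ψ = 0.641
  ψ = 0.641: g = 0.0031, g' = -0.506 → ψ = 0.647
Converged at ψ = 0.647.
Compositions from xᵢ = zᵢ/(1+ψ(Kᵢ−1)), yᵢ = Kᵢxᵢ:
  A: x = 0.136, y = 0.425
  B: x = 0.190, y = 0.222
  C: x = 0.273, y = 0.177
  D: x = 0.236, y = 0.106
  E: x = 0.165, y = 0.069

x_B = 0.190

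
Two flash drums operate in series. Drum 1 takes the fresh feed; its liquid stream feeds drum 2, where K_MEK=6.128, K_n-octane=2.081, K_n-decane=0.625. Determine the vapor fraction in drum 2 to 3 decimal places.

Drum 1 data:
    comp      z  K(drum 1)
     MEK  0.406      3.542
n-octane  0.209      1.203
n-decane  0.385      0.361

V/F (drum 2) = 0.582

Drum 1:
Rachford–Rice: g(ψ₁) = Σ zᵢ(Kᵢ−1)/(1+ψ₁(Kᵢ−1)) = 0.
Check two-phase: ΣzᵢKᵢ = 1.828 > 1 and Σzᵢ/Kᵢ = 1.355 > 1, so g(0) = 0.828 > 0 and g(1) = -0.355 < 0.
Newton–Raphson from ψ₁ = 0.65:
  ψ₁ = 0.650: g = 0.0058, g' = -0.840 → ψ₁ = 0.657
Converged at ψ₁ = 0.657.
Drum-1 compositions:
  MEK: x = 0.152, y = 0.539
  n-octane: x = 0.184, y = 0.222
  n-decane: x = 0.664, y = 0.240
Drum-2 feed = drum-1 liquid: z₂ = (0.1521, 0.1844, 0.6635).
Drum 2:
Newton iteration, ψ₂⁰ = 0.57:
  ψ₂ = 0.570: g = 0.0057, g' = -0.493 → ψ₂ = 0.581
  ψ₂ = 0.581: g = 0.0000, g' = -0.486 → ψ₂ = 0.582
Converged at ψ₂ = 0.582.
  MEK: x = 0.038, y = 0.234
  n-octane: x = 0.113, y = 0.236
  n-decane: x = 0.849, y = 0.530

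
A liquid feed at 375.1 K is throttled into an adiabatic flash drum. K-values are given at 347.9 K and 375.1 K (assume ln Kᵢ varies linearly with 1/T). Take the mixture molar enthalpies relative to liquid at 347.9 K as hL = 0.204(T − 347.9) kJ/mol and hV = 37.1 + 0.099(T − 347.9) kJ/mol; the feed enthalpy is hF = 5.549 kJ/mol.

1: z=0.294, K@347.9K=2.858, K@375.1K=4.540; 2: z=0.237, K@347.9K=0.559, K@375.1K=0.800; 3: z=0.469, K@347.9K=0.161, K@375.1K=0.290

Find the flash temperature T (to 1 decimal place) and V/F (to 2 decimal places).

T = 354.4 K, V/F = 0.12

Adiabatic flash: solve Rachford–Rice at each trial T, then check hF = ψ·hV(T) + (1−ψ)·hL(T).
  T = 347.9 K: K = (2.858, 0.559, 0.161), RR gives ψ = 0.036, H_out = 1.337 kJ/mol
  T = 375.1 K: K = (4.540, 0.800, 0.290), RR gives ψ = 0.325, H_out = 16.689 kJ/mol
  T = 361.5 K: K = (3.634, 0.673, 0.218), RR gives ψ = 0.192, H_out = 9.634 kJ/mol
  T = 354.7 K: K = (3.230, 0.615, 0.188), RR gives ψ = 0.120, H_out = 5.741 kJ/mol
  T = 351.3 K: K = (3.040, 0.586, 0.174), RR gives ψ = 0.080, H_out = 3.620 kJ/mol
  T = 353.0 K: K = (3.134, 0.600, 0.181), RR gives ψ = 0.100, H_out = 4.698 kJ/mol
Linear interpolation between T = 353.0 (H_out = 4.698) and T = 354.7 (H_out = 5.741) on hF = 5.549 gives T ≈ 354.4 K, at which ψ = 0.12.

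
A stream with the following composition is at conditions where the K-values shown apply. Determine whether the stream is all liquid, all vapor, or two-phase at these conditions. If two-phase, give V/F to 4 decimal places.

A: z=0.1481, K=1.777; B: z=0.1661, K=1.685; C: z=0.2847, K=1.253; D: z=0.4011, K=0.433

two-phase, V/F = 0.2379

ΣzᵢKᵢ = 1.0735; Σzᵢ/Kᵢ = 1.3355.
Both exceed 1, so a two-phase solution exists.
Let ψ = V/F and solve Σ zᵢ(Kᵢ−1)/(1+ψ(Kᵢ−1)) = 0.
Iterate (Newton) starting at ψ = 0.5:
  ψ = 0.5000: g = -0.08584, g' = -0.3552 → ψ = 0.2583
  ψ = 0.2583: g = -0.00632, g' = -0.3113 → ψ = 0.2380
  ψ = 0.2380: g = -0.00002, g' = -0.3098 → ψ = 0.2379
Converged at ψ = 0.2379.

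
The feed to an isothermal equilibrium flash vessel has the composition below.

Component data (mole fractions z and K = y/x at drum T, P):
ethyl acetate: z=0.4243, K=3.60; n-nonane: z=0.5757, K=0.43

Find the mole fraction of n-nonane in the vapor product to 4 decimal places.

y_n-nonane = 0.3527

Let β = V/F and solve Σ zᵢ(Kᵢ−1)/(1+β(Kᵢ−1)) = 0.
g(0) = ΣzᵢKᵢ − 1 = 0.7750 and g(1) = 1 − Σzᵢ/Kᵢ = -0.4567, so a root lies in (0, 1).
Newton–Raphson from β = 0.5:
  β = 0.5000: g = 0.02069, g' = -0.9081 → β = 0.5228
  β = 0.5228: g = 0.00016, g' = -0.8949 → β = 0.5230
Converged at β = 0.5230.
Compositions from xᵢ = zᵢ/(1+β(Kᵢ−1)), yᵢ = Kᵢxᵢ:
  ethyl acetate: x = 0.1798, y = 0.6473
  n-nonane: x = 0.8202, y = 0.3527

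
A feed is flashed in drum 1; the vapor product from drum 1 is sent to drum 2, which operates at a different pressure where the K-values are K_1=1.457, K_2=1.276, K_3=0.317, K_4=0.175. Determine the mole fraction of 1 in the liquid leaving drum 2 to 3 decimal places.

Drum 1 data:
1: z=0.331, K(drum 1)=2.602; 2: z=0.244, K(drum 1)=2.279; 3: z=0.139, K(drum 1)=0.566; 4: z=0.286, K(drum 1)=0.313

Drum 1:
Material balance + equilibrium reduce to Σ zᵢ(Kᵢ−1)/(1+ψ₁(Kᵢ−1)) = 0.
g(0) = ΣzᵢKᵢ − 1 = 0.586 and g(1) = 1 − Σzᵢ/Kᵢ = -0.394, so a root lies in (0, 1).
Newton–Raphson from ψ₁ = 0.5:
  ψ₁ = 0.500: g = 0.1084, g' = -0.766 → ψ₁ = 0.642
  ψ₁ = 0.642: g = -0.0020, g' = -0.809 → ψ₁ = 0.639
Converged at ψ₁ = 0.639.
Drum-1 compositions:
  1: x = 0.164, y = 0.426
  2: x = 0.134, y = 0.306
  3: x = 0.192, y = 0.109
  4: x = 0.510, y = 0.160
Drum-2 feed = drum-1 vapor: z₂ = (0.4256, 0.3060, 0.1089, 0.1596).
Drum 2:
Rachford–Rice: g(ψ₂) = Σ zᵢ(Kᵢ−1)/(1+ψ₂(Kᵢ−1)) = 0.
Check two-phase: ΣzᵢKᵢ = 1.073 > 1 and Σzᵢ/Kᵢ = 1.787 > 1, so g(0) = 0.073 > 0 and g(1) = -0.787 < 0.
Newton–Raphson from ψ₂ = 0.64:
  ψ₂ = 0.640: g = -0.1888, g' = -0.718 → ψ₂ = 0.377
  ψ₂ = 0.377: g = -0.0488, g' = -0.405 → ψ₂ = 0.256
  ψ₂ = 0.256: g = -0.0041, g' = -0.341 → ψ₂ = 0.244
Converged at ψ₂ = 0.244.
  1: x = 0.383, y = 0.558
  2: x = 0.287, y = 0.366
  3: x = 0.131, y = 0.041
  4: x = 0.200, y = 0.035

x_1 (drum 2) = 0.383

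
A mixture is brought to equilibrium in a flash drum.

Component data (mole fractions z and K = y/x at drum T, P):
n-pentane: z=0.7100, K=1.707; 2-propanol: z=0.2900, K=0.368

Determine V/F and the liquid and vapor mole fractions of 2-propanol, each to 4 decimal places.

Rachford–Rice: g(V/F) = Σ zᵢ(Kᵢ−1)/(1+V/F(Kᵢ−1)) = 0.
g(0) = ΣzᵢKᵢ − 1 = 0.3187 and g(1) = 1 − Σzᵢ/Kᵢ = -0.2040, so a root lies in (0, 1).
Newton iteration, V/F⁰ = 0.5:
  V/F = 0.5000: g = 0.10291, g' = -0.4413 → V/F = 0.7332
  V/F = 0.7332: g = -0.01095, g' = -0.5562 → V/F = 0.7135
  V/F = 0.7135: g = -0.00015, g' = -0.5410 → V/F = 0.7132
Converged at V/F = 0.7132.
Compositions from xᵢ = zᵢ/(1+V/F(Kᵢ−1)), yᵢ = Kᵢxᵢ:
  n-pentane: x = 0.4720, y = 0.8057
  2-propanol: x = 0.5280, y = 0.1943

V/F = 0.7132, x_2-propanol = 0.5280, y_2-propanol = 0.1943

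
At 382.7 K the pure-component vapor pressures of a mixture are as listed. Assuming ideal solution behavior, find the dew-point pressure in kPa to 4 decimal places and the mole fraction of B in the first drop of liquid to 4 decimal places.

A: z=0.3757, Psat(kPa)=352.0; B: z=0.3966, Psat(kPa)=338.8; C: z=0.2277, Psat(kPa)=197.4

At the dew point ψ → 1, so Σzᵢ/Kᵢ = 1 with Kᵢ = Pᵢˢᵃᵗ/P ⇒ 1/P = Σzᵢ/Pᵢˢᵃᵗ.
1/P = 0.3757/352.0 + 0.3966/338.8 + 0.2277/197.4 = 0.0033914 ⇒ P = 294.8611 kPa
xᵢ = zᵢP/Pᵢˢᵃᵗ ⇒ x_B = 0.3966·294.8611/338.8 = 0.3452

Pdew = 294.8611 kPa, x_B = 0.3452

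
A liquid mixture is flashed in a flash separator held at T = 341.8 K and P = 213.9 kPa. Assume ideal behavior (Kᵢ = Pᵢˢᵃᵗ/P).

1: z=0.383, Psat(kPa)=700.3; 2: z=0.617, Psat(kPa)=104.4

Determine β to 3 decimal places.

Raoult's law: Kᵢ = Pᵢˢᵃᵗ/P = Pᵢˢᵃᵗ/213.9.
  K_1 = 700.3/213.9 = 3.27396, K_2 = 104.4/213.9 = 0.48808
Binary case is linear: z₁(K₁−1)(1+β(K₂−1)) + z₂(K₂−1)(1+β(K₁−1)) = 0
⇒ β = [z₁(K₁−1)+z₂(K₂−1)] / [−(K₁−1)(K₂−1)] = 0.5551/1.1641 = 0.477

β = 0.477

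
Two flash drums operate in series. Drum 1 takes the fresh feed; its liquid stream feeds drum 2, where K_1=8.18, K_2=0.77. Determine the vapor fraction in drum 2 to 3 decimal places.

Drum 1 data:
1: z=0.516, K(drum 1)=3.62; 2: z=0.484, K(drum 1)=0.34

Drum 1:
Let ψ₁ = V/F and solve Σ zᵢ(Kᵢ−1)/(1+ψ₁(Kᵢ−1)) = 0.
g(0) = ΣzᵢKᵢ − 1 = 1.032 and g(1) = 1 − Σzᵢ/Kᵢ = -0.566, so a root lies in (0, 1).
Binary case is linear: z₁(K₁−1)(1+ψ₁(K₂−1)) + z₂(K₂−1)(1+ψ₁(K₁−1)) = 0
⇒ ψ₁ = [z₁(K₁−1)+z₂(K₂−1)] / [−(K₁−1)(K₂−1)] = 1.0325/1.7292 = 0.597
Drum-1 compositions:
  1: x = 0.201, y = 0.728
  2: x = 0.799, y = 0.272
Drum-2 feed = drum-1 liquid: z₂ = (0.2012, 0.7988).
Drum 2:
Material balance + equilibrium reduce to Σ zᵢ(Kᵢ−1)/(1+ψ₂(Kᵢ−1)) = 0.
Feasibility: ΣzᵢKᵢ = 2.261, Σzᵢ/Kᵢ = 1.062 — both > 1, two phases present.
Newton–Raphson from ψ₂ = 0.5:
  ψ₂ = 0.500: g = 0.1072, g' = -0.546 → ψ₂ = 0.696
  ψ₂ = 0.696: g = 0.0221, g' = -0.348 → ψ₂ = 0.760
  ψ₂ = 0.760: g = 0.0012, g' = -0.311 → ψ₂ = 0.764
Converged at ψ₂ = 0.764.
  1: x = 0.031, y = 0.254
  2: x = 0.969, y = 0.746

V/F (drum 2) = 0.764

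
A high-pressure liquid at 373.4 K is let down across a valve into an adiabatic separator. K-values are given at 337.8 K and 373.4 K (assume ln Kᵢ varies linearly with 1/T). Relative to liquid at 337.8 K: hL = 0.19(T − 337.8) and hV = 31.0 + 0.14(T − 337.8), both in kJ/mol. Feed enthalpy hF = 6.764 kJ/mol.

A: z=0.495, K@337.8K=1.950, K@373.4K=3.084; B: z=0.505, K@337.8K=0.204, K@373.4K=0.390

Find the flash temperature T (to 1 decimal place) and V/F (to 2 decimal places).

T = 343.4 K, V/F = 0.19

Adiabatic flash: solve Rachford–Rice at each trial T, then check hF = ψ·hV(T) + (1−ψ)·hL(T).
  T = 337.8 K: K = (1.950, 0.204), RR gives ψ = 0.090, H_out = 2.799 kJ/mol
  T = 373.4 K: K = (3.084, 0.390), RR gives ψ = 0.569, H_out = 23.395 kJ/mol
  T = 355.6 K: K = (2.481, 0.287), RR gives ψ = 0.353, H_out = 14.007 kJ/mol
  T = 346.7 K: K = (2.206, 0.243), RR gives ψ = 0.235, H_out = 8.875 kJ/mol
  T = 342.2 K: K = (2.074, 0.223), RR gives ψ = 0.167, H_out = 5.967 kJ/mol
  T = 344.4 K: K = (2.138, 0.232), RR gives ψ = 0.201, H_out = 7.424 kJ/mol
Linear interpolation between T = 342.2 (H_out = 5.967) and T = 344.4 (H_out = 7.424) on hF = 6.764 gives T ≈ 343.4 K, at which ψ = 0.19.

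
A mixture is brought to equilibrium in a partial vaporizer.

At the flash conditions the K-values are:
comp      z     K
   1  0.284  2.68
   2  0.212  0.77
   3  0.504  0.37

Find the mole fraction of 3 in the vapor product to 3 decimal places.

Rachford–Rice: g(ψ) = Σ zᵢ(Kᵢ−1)/(1+ψ(Kᵢ−1)) = 0.
Check two-phase: ΣzᵢKᵢ = 1.111 > 1 and Σzᵢ/Kᵢ = 1.743 > 1, so g(0) = 0.111 > 0 and g(1) = -0.743 < 0.
Newton iteration, ψ⁰ = 0.48:
  ψ = 0.480: g = -0.2458, g' = -0.671 → ψ = 0.114
  ψ = 0.114: g = 0.0086, g' = -0.809 → ψ = 0.124
Converged at ψ = 0.124.
Compositions from xᵢ = zᵢ/(1+ψ(Kᵢ−1)), yᵢ = Kᵢxᵢ:
  1: x = 0.235, y = 0.630
  2: x = 0.218, y = 0.168
  3: x = 0.547, y = 0.202

y_3 = 0.202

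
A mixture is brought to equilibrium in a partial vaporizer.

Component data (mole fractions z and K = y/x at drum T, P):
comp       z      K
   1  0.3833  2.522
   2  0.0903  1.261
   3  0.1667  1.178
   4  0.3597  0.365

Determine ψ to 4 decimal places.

Material balance + equilibrium reduce to Σ zᵢ(Kᵢ−1)/(1+ψ(Kᵢ−1)) = 0.
Check two-phase: ΣzᵢKᵢ = 1.4082 > 1 and Σzᵢ/Kᵢ = 1.3506 > 1, so g(0) = 0.4082 > 0 and g(1) = -0.3506 < 0.
Newton iteration, ψ⁰ = 0.5:
  ψ = 0.5000: g = 0.04471, g' = -0.6070 → ψ = 0.5737
  ψ = 0.5737: g = -0.00042, g' = -0.6210 → ψ = 0.5730
Converged at ψ = 0.5730.

ψ = 0.5730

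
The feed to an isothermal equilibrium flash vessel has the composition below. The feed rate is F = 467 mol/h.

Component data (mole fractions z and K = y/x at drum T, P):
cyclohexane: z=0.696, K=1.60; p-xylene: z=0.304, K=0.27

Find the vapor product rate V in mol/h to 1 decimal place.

Let ψ = V/F and solve Σ zᵢ(Kᵢ−1)/(1+ψ(Kᵢ−1)) = 0.
Check two-phase: ΣzᵢKᵢ = 1.196 > 1 and Σzᵢ/Kᵢ = 1.561 > 1, so g(0) = 0.196 > 0 and g(1) = -0.561 < 0.
Iterate (Newton) starting at ψ = 0.69:
  ψ = 0.690: g = -0.1518, g' = -0.783 → ψ = 0.496
  ψ = 0.496: g = -0.0261, g' = -0.547 → ψ = 0.448
  ψ = 0.448: g = -0.0008, g' = -0.514 → ψ = 0.447
Converged at ψ = 0.447.
Then V = ψ·F = 0.4468·467 = 208.6 mol/h and L = F − V = 258.4 mol/h.

V = 208.6 mol/h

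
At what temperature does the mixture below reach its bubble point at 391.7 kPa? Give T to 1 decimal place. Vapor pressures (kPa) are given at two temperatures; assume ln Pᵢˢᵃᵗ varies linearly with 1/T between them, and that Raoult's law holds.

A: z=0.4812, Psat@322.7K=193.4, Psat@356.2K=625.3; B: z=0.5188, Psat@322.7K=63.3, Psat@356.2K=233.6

Bubble-point temperature: ΣzᵢPᵢˢᵃᵗ(T) = P. Interpolate ln Pᵢˢᵃᵗ = aᵢ + bᵢ/T.
  T = 322.7 K: ΣzᵢPᵢˢᵃᵗ = 125.90 kPa
  T = 356.2 K: ΣzᵢPᵢˢᵃᵗ = 422.09 kPa
  T = 339.4 K: ΣzᵢPᵢˢᵃᵗ = 236.98 kPa
  T = 347.8 K: ΣzᵢPᵢˢᵃᵗ = 318.45 kPa
  T = 352.0 K: ΣzᵢPᵢˢᵃᵗ = 367.23 kPa
  T = 354.1 K: ΣzᵢPᵢˢᵃᵗ = 393.86 kPa
Interpolating between 352.0 K and 354.1 K gives T ≈ 353.9 K.

T = 353.9 K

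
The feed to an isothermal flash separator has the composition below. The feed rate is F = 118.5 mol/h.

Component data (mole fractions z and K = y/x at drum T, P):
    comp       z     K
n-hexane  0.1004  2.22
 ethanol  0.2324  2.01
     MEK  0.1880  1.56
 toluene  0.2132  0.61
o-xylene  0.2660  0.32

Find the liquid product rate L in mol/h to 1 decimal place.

Let ψ = V/F and solve Σ zᵢ(Kᵢ−1)/(1+ψ(Kᵢ−1)) = 0.
Check two-phase: ΣzᵢKᵢ = 1.1985 > 1 and Σzᵢ/Kᵢ = 1.4621 > 1, so g(0) = 0.1985 > 0 and g(1) = -0.4621 < 0.
Iterate (Newton) starting at ψ = 0.32:
  ψ = 0.3200: g = 0.02858, g' = -0.4984 → ψ = 0.3773
  ψ = 0.3773: g = -0.00007, g' = -0.5017 → ψ = 0.3772
Converged at ψ = 0.3772.
Then V = ψ·F = 0.3772·118.5 = 44.7 mol/h and L = F − V = 73.8 mol/h.

L = 73.8 mol/h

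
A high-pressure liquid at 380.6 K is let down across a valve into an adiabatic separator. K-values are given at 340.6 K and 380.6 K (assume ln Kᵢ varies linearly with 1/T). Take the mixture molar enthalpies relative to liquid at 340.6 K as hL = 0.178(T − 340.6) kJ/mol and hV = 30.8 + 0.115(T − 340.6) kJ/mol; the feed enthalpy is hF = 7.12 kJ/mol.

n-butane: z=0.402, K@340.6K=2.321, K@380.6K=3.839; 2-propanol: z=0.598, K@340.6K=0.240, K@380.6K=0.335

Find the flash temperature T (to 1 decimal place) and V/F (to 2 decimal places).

Adiabatic flash: solve Rachford–Rice at each trial T, then check hF = ψ·hV(T) + (1−ψ)·hL(T).
  T = 340.6 K: K = (2.321, 0.240), RR gives ψ = 0.076, H_out = 2.349 kJ/mol
  T = 380.6 K: K = (3.839, 0.335), RR gives ψ = 0.394, H_out = 18.259 kJ/mol
  T = 360.6 K: K = (3.027, 0.286), RR gives ψ = 0.268, H_out = 11.481 kJ/mol
  T = 350.6 K: K = (2.661, 0.263), RR gives ψ = 0.185, H_out = 7.366 kJ/mol
  T = 345.6 K: K = (2.487, 0.251), RR gives ψ = 0.135, H_out = 5.002 kJ/mol
  T = 348.1 K: K = (2.573, 0.257), RR gives ψ = 0.161, H_out = 6.215 kJ/mol
  T = 349.4 K: K = (2.618, 0.260), RR gives ψ = 0.174, H_out = 6.821 kJ/mol
Linear interpolation between T = 349.4 (H_out = 6.821) and T = 350.6 (H_out = 7.366) on hF = 7.12 gives T ≈ 350.1 K, at which ψ = 0.18.

T = 350.1 K, V/F = 0.18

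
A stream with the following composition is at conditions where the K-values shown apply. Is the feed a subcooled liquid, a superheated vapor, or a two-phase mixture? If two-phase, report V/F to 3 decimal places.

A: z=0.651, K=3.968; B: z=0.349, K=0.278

two-phase, V/F = 0.784

ΣzᵢKᵢ = 2.680; Σzᵢ/Kᵢ = 1.419.
Both exceed 1, so a two-phase solution exists.
Let ψ = V/F and solve Σ zᵢ(Kᵢ−1)/(1+ψ(Kᵢ−1)) = 0.
Newton–Raphson from ψ = 0.5:
  ψ = 0.500: g = 0.3835, g' = -1.375 → ψ = 0.779
  ψ = 0.779: g = 0.0076, g' = -1.473 → ψ = 0.784
Converged at ψ = 0.784.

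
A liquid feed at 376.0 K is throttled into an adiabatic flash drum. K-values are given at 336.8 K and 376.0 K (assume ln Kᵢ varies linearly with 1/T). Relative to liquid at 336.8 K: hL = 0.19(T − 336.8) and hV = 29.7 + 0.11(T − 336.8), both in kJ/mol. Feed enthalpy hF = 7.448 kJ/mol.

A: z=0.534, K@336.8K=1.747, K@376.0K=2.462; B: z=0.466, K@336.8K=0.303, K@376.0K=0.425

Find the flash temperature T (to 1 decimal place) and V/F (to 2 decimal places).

Adiabatic flash: solve Rachford–Rice at each trial T, then check hF = ψ·hV(T) + (1−ψ)·hL(T).
  T = 336.8 K: K = (1.747, 0.303), RR gives ψ = 0.142, H_out = 4.227 kJ/mol
  T = 376.0 K: K = (2.462, 0.425), RR gives ψ = 0.610, H_out = 23.651 kJ/mol
  T = 356.4 K: K = (2.094, 0.362), RR gives ψ = 0.411, H_out = 15.290 kJ/mol
  T = 346.6 K: K = (1.917, 0.332), RR gives ψ = 0.292, H_out = 10.293 kJ/mol
  T = 341.7 K: K = (1.831, 0.317), RR gives ψ = 0.222, H_out = 7.433 kJ/mol
  T = 344.1 K: K = (1.873, 0.325), RR gives ψ = 0.257, H_out = 8.871 kJ/mol
Linear interpolation between T = 341.7 (H_out = 7.433) and T = 344.1 (H_out = 8.871) on hF = 7.448 gives T ≈ 341.7 K, at which ψ = 0.22.

T = 341.7 K, V/F = 0.22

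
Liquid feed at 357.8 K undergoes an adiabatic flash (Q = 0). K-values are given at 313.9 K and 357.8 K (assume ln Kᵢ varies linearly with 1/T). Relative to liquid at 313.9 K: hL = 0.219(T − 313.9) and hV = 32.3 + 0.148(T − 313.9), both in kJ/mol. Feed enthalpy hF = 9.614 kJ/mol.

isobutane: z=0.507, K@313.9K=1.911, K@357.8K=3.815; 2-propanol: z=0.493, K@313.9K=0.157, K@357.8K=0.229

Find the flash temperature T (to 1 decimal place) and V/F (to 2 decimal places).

Adiabatic flash: solve Rachford–Rice at each trial T, then check hF = ψ·hV(T) + (1−ψ)·hL(T).
  T = 313.9 K: K = (1.911, 0.157), RR gives ψ = 0.060, H_out = 1.946 kJ/mol
  T = 357.8 K: K = (3.815, 0.229), RR gives ψ = 0.482, H_out = 23.694 kJ/mol
  T = 335.9 K: K = (2.764, 0.192), RR gives ψ = 0.348, H_out = 15.516 kJ/mol
  T = 324.9 K: K = (2.313, 0.174), RR gives ψ = 0.238, H_out = 9.923 kJ/mol
  T = 319.4 K: K = (2.106, 0.166), RR gives ψ = 0.162, H_out = 6.365 kJ/mol
  T = 322.1 K: K = (2.206, 0.170), RR gives ψ = 0.202, H_out = 8.197 kJ/mol
  T = 323.5 K: K = (2.259, 0.172), RR gives ψ = 0.221, H_out = 9.080 kJ/mol
Linear interpolation between T = 323.5 (H_out = 9.080) and T = 324.9 (H_out = 9.923) on hF = 9.614 gives T ≈ 324.4 K, at which ψ = 0.23.

T = 324.4 K, V/F = 0.23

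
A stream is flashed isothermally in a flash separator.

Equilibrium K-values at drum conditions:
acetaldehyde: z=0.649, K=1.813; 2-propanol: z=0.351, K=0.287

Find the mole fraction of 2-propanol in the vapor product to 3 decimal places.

y_2-propanol = 0.153

Material balance + equilibrium reduce to Σ zᵢ(Kᵢ−1)/(1+β(Kᵢ−1)) = 0.
Check two-phase: ΣzᵢKᵢ = 1.277 > 1 and Σzᵢ/Kᵢ = 1.581 > 1, so g(0) = 0.277 > 0 and g(1) = -0.581 < 0.
Binary case is linear: z₁(K₁−1)(1+β(K₂−1)) + z₂(K₂−1)(1+β(K₁−1)) = 0
⇒ β = [z₁(K₁−1)+z₂(K₂−1)] / [−(K₁−1)(K₂−1)] = 0.2774/0.5797 = 0.479
Compositions from xᵢ = zᵢ/(1+β(Kᵢ−1)), yᵢ = Kᵢxᵢ:
  acetaldehyde: x = 0.467, y = 0.847
  2-propanol: x = 0.533, y = 0.153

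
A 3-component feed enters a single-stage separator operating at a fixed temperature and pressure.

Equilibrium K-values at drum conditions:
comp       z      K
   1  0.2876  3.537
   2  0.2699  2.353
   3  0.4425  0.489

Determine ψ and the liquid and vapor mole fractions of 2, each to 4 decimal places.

Newton iteration, ψ⁰ = 0.5:
  ψ = 0.5000: g = 0.23574, g' = -0.7440 → ψ = 0.8169
  ψ = 0.8169: g = 0.02281, g' = -0.6480 → ψ = 0.8521
  ψ = 0.8521: g = -0.00010, g' = -0.6543 → ψ = 0.8519
Converged at ψ = 0.8519.
Compositions from xᵢ = zᵢ/(1+ψ(Kᵢ−1)), yᵢ = Kᵢxᵢ:
  1: x = 0.0910, y = 0.3218
  2: x = 0.1254, y = 0.2950
  3: x = 0.7836, y = 0.3832

ψ = 0.8519, x_2 = 0.1254, y_2 = 0.2950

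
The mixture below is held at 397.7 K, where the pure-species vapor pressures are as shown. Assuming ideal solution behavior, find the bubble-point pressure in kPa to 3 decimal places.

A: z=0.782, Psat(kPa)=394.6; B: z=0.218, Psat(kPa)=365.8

Pbub = 388.322 kPa

At the bubble point ψ → 0, so ΣzᵢKᵢ = 1 with Kᵢ = Pᵢˢᵃᵗ/P ⇒ P = ΣzᵢPᵢˢᵃᵗ.
P = 0.782·394.6 + 0.218·365.8 = 388.322 kPa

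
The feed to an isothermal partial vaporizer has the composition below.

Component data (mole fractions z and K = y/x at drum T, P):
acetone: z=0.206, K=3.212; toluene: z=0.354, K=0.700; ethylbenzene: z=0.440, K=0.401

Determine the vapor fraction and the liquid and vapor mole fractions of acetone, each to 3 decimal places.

Material balance + equilibrium reduce to Σ zᵢ(Kᵢ−1)/(1+ψ(Kᵢ−1)) = 0.
Feasibility: ΣzᵢKᵢ = 1.086, Σzᵢ/Kᵢ = 1.667 — both > 1, two phases present.
Newton iteration, ψ⁰ = 0.5:
  ψ = 0.500: g = -0.2848, g' = -0.593 → ψ = 0.020
  ψ = 0.020: g = 0.0630, g' = -1.119 → ψ = 0.076
  ψ = 0.076: g = 0.0052, g' = -0.945 → ψ = 0.082
Converged at ψ = 0.082.
Compositions from xᵢ = zᵢ/(1+ψ(Kᵢ−1)), yᵢ = Kᵢxᵢ:
  acetone: x = 0.174, y = 0.560
  toluene: x = 0.363, y = 0.254
  ethylbenzene: x = 0.463, y = 0.186

ψ = 0.082, x_acetone = 0.174, y_acetone = 0.560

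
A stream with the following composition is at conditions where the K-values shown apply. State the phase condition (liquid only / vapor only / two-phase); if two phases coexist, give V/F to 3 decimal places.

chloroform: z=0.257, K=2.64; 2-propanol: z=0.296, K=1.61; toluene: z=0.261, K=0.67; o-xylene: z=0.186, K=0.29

ΣzᵢKᵢ = 1.384; Σzᵢ/Kᵢ = 1.312.
Both exceed 1, so a two-phase solution exists.
Let ψ = V/F and solve Σ zᵢ(Kᵢ−1)/(1+ψ(Kᵢ−1)) = 0.
Newton–Raphson from ψ = 0.68:
  ψ = 0.680: g = -0.0395, g' = -0.607 → ψ = 0.615
  ψ = 0.615: g = -0.0013, g' = -0.570 → ψ = 0.613
Converged at ψ = 0.613.

two-phase, V/F = 0.613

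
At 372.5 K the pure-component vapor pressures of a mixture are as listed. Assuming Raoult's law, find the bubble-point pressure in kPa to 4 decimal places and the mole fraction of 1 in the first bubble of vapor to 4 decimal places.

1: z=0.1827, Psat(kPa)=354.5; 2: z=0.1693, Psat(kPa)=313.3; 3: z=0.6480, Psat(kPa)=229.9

Pbub = 266.7840 kPa, y_1 = 0.2428

At the bubble point ψ → 0, so ΣzᵢKᵢ = 1 with Kᵢ = Pᵢˢᵃᵗ/P ⇒ P = ΣzᵢPᵢˢᵃᵗ.
P = 0.1827·354.5 + 0.1693·313.3 + 0.6480·229.9 = 266.7840 kPa
yᵢ = zᵢPᵢˢᵃᵗ/P ⇒ y_1 = 0.1827·354.5/266.7840 = 0.2428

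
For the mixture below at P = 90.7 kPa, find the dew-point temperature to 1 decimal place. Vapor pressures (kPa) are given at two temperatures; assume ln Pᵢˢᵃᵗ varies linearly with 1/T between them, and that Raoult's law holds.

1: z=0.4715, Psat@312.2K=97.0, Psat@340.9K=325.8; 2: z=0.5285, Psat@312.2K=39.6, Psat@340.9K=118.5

T = 324.4 K

Dew-point temperature: Σzᵢ·P/Pᵢˢᵃᵗ(T) = 1. Interpolate ln Pᵢˢᵃᵗ = aᵢ + bᵢ/T.
  T = 312.2 K: ΣzᵢP/Pᵢˢᵃᵗ = 1.6514
  T = 340.9 K: ΣzᵢP/Pᵢˢᵃᵗ = 0.5358
  T = 326.5 K: ΣzᵢP/Pᵢˢᵃᵗ = 0.9191
  T = 319.4 K: ΣzᵢP/Pᵢˢᵃᵗ = 1.2213
  T = 322.9 K: ΣzᵢP/Pᵢˢᵃᵗ = 1.0600
  T = 324.7 K: ΣzᵢP/Pᵢˢᵃᵗ = 0.9867
Interpolating between 322.9 K and 324.7 K gives T ≈ 324.4 K.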